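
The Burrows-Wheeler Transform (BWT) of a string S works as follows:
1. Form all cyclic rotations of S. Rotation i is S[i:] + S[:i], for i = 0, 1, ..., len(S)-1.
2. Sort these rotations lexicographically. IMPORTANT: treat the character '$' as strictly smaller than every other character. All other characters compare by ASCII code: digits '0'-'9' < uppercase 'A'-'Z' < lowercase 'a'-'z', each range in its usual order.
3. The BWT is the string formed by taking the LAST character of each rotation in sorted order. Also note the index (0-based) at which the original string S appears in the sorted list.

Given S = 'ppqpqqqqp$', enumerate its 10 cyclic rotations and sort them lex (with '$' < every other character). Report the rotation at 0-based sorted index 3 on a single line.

All 10 rotations (rotation i = S[i:]+S[:i]):
  rot[0] = ppqpqqqqp$
  rot[1] = pqpqqqqp$p
  rot[2] = qpqqqqp$pp
  rot[3] = pqqqqp$ppq
  rot[4] = qqqqp$ppqp
  rot[5] = qqqp$ppqpq
  rot[6] = qqp$ppqpqq
  rot[7] = qp$ppqpqqq
  rot[8] = p$ppqpqqqq
  rot[9] = $ppqpqqqqp
Sorted (with $ < everything):
  sorted[0] = $ppqpqqqqp
  sorted[1] = p$ppqpqqqq
  sorted[2] = ppqpqqqqp$
  sorted[3] = pqpqqqqp$p
  sorted[4] = pqqqqp$ppq
  sorted[5] = qp$ppqpqqq
  sorted[6] = qpqqqqp$pp
  sorted[7] = qqp$ppqpqq
  sorted[8] = qqqp$ppqpq
  sorted[9] = qqqqp$ppqp
sorted[3] = pqpqqqqp$p

Answer: pqpqqqqp$p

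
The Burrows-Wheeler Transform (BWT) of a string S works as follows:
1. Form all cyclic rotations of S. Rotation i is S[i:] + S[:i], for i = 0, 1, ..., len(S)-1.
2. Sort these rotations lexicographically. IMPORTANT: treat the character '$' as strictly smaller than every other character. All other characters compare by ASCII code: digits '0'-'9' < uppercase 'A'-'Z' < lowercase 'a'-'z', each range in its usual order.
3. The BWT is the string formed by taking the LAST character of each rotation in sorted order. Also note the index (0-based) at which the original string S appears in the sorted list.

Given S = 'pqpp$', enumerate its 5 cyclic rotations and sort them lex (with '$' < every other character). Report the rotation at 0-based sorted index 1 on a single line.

All 5 rotations (rotation i = S[i:]+S[:i]):
  rot[0] = pqpp$
  rot[1] = qpp$p
  rot[2] = pp$pq
  rot[3] = p$pqp
  rot[4] = $pqpp
Sorted (with $ < everything):
  sorted[0] = $pqpp
  sorted[1] = p$pqp
  sorted[2] = pp$pq
  sorted[3] = pqpp$
  sorted[4] = qpp$p
sorted[1] = p$pqp

Answer: p$pqp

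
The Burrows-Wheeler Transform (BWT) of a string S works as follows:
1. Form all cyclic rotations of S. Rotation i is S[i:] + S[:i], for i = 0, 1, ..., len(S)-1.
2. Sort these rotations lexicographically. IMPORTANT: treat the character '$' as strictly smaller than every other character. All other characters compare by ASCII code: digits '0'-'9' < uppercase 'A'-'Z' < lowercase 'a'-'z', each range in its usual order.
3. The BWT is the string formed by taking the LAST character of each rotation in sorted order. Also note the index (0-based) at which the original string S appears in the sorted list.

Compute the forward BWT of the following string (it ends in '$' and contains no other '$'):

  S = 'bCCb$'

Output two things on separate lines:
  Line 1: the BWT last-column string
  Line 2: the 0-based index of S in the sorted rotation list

Answer: bbCC$
4

Derivation:
All 5 rotations (rotation i = S[i:]+S[:i]):
  rot[0] = bCCb$
  rot[1] = CCb$b
  rot[2] = Cb$bC
  rot[3] = b$bCC
  rot[4] = $bCCb
Sorted (with $ < everything):
  sorted[0] = $bCCb  (last char: 'b')
  sorted[1] = CCb$b  (last char: 'b')
  sorted[2] = Cb$bC  (last char: 'C')
  sorted[3] = b$bCC  (last char: 'C')
  sorted[4] = bCCb$  (last char: '$')
Last column: bbCC$
Original string S is at sorted index 4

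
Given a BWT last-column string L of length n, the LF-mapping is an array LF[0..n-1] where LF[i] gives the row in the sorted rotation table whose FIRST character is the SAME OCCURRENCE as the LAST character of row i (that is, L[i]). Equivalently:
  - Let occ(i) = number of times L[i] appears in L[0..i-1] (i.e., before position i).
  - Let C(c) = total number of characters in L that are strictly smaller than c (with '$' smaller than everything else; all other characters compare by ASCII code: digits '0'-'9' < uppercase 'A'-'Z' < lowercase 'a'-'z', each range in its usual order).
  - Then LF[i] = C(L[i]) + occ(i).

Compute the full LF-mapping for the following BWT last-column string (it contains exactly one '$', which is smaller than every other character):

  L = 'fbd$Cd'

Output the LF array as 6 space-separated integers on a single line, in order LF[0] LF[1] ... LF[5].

Char counts: '$':1, 'C':1, 'b':1, 'd':2, 'f':1
C (first-col start): C('$')=0, C('C')=1, C('b')=2, C('d')=3, C('f')=5
L[0]='f': occ=0, LF[0]=C('f')+0=5+0=5
L[1]='b': occ=0, LF[1]=C('b')+0=2+0=2
L[2]='d': occ=0, LF[2]=C('d')+0=3+0=3
L[3]='$': occ=0, LF[3]=C('$')+0=0+0=0
L[4]='C': occ=0, LF[4]=C('C')+0=1+0=1
L[5]='d': occ=1, LF[5]=C('d')+1=3+1=4

Answer: 5 2 3 0 1 4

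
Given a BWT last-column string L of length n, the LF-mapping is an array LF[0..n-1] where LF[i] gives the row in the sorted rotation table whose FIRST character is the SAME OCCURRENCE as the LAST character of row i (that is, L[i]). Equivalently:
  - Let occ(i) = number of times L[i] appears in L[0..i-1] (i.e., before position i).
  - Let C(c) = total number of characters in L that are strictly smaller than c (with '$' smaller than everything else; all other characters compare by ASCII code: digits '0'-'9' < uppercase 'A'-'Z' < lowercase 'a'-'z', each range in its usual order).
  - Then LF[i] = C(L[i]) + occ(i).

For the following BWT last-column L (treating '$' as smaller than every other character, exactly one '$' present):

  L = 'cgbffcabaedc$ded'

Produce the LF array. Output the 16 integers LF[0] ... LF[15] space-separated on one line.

Char counts: '$':1, 'a':2, 'b':2, 'c':3, 'd':3, 'e':2, 'f':2, 'g':1
C (first-col start): C('$')=0, C('a')=1, C('b')=3, C('c')=5, C('d')=8, C('e')=11, C('f')=13, C('g')=15
L[0]='c': occ=0, LF[0]=C('c')+0=5+0=5
L[1]='g': occ=0, LF[1]=C('g')+0=15+0=15
L[2]='b': occ=0, LF[2]=C('b')+0=3+0=3
L[3]='f': occ=0, LF[3]=C('f')+0=13+0=13
L[4]='f': occ=1, LF[4]=C('f')+1=13+1=14
L[5]='c': occ=1, LF[5]=C('c')+1=5+1=6
L[6]='a': occ=0, LF[6]=C('a')+0=1+0=1
L[7]='b': occ=1, LF[7]=C('b')+1=3+1=4
L[8]='a': occ=1, LF[8]=C('a')+1=1+1=2
L[9]='e': occ=0, LF[9]=C('e')+0=11+0=11
L[10]='d': occ=0, LF[10]=C('d')+0=8+0=8
L[11]='c': occ=2, LF[11]=C('c')+2=5+2=7
L[12]='$': occ=0, LF[12]=C('$')+0=0+0=0
L[13]='d': occ=1, LF[13]=C('d')+1=8+1=9
L[14]='e': occ=1, LF[14]=C('e')+1=11+1=12
L[15]='d': occ=2, LF[15]=C('d')+2=8+2=10

Answer: 5 15 3 13 14 6 1 4 2 11 8 7 0 9 12 10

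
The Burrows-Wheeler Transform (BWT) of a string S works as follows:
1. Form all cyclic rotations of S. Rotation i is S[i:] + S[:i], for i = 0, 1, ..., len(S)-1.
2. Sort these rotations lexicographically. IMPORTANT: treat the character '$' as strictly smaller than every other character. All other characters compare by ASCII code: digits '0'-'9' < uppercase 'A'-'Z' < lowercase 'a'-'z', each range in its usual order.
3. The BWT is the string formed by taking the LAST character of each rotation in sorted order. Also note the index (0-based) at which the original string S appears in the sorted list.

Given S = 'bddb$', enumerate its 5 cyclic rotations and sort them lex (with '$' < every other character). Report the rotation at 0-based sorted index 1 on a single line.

Answer: b$bdd

Derivation:
All 5 rotations (rotation i = S[i:]+S[:i]):
  rot[0] = bddb$
  rot[1] = ddb$b
  rot[2] = db$bd
  rot[3] = b$bdd
  rot[4] = $bddb
Sorted (with $ < everything):
  sorted[0] = $bddb
  sorted[1] = b$bdd
  sorted[2] = bddb$
  sorted[3] = db$bd
  sorted[4] = ddb$b
sorted[1] = b$bdd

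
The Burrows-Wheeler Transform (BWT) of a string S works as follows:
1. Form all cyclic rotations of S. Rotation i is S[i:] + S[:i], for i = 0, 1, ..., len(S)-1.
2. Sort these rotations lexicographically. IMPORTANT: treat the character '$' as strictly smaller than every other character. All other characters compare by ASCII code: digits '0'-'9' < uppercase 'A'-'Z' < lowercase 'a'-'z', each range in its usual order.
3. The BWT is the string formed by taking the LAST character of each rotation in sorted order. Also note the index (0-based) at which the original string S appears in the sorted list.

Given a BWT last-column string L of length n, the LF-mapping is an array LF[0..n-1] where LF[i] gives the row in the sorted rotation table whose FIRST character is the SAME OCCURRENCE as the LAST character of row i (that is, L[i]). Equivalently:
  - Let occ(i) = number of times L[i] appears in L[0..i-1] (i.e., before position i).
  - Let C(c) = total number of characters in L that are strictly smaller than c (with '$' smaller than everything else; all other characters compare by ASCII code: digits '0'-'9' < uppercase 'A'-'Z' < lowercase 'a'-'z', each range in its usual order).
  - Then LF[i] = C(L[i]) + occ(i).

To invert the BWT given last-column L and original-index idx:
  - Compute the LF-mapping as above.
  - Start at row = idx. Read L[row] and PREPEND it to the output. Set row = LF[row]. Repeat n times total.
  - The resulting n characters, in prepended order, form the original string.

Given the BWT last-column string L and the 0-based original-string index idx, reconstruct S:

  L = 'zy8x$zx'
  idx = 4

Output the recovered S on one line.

Answer: y8xxzz$

Derivation:
LF mapping: 5 4 1 2 0 6 3
Walk LF starting at row 4, prepending L[row]:
  step 1: row=4, L[4]='$', prepend. Next row=LF[4]=0
  step 2: row=0, L[0]='z', prepend. Next row=LF[0]=5
  step 3: row=5, L[5]='z', prepend. Next row=LF[5]=6
  step 4: row=6, L[6]='x', prepend. Next row=LF[6]=3
  step 5: row=3, L[3]='x', prepend. Next row=LF[3]=2
  step 6: row=2, L[2]='8', prepend. Next row=LF[2]=1
  step 7: row=1, L[1]='y', prepend. Next row=LF[1]=4
Reversed output: y8xxzz$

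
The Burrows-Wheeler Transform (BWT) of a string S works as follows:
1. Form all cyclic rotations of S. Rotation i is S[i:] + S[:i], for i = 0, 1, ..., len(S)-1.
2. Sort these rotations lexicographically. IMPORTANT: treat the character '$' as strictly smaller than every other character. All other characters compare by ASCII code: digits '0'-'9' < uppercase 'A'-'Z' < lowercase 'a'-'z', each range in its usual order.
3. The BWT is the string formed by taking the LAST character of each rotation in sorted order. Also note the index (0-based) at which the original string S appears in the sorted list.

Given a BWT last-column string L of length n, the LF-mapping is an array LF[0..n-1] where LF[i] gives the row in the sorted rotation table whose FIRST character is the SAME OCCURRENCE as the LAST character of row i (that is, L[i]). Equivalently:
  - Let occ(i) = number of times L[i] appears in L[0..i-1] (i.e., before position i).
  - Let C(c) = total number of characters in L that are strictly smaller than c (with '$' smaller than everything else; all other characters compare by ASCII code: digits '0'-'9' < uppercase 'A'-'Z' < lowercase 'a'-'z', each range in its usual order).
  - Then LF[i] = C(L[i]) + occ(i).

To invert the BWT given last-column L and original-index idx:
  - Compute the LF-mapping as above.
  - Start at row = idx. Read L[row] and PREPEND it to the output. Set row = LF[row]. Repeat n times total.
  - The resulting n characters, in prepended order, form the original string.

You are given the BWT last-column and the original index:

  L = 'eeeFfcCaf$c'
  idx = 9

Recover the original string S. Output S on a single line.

LF mapping: 6 7 8 2 9 4 1 3 10 0 5
Walk LF starting at row 9, prepending L[row]:
  step 1: row=9, L[9]='$', prepend. Next row=LF[9]=0
  step 2: row=0, L[0]='e', prepend. Next row=LF[0]=6
  step 3: row=6, L[6]='C', prepend. Next row=LF[6]=1
  step 4: row=1, L[1]='e', prepend. Next row=LF[1]=7
  step 5: row=7, L[7]='a', prepend. Next row=LF[7]=3
  step 6: row=3, L[3]='F', prepend. Next row=LF[3]=2
  step 7: row=2, L[2]='e', prepend. Next row=LF[2]=8
  step 8: row=8, L[8]='f', prepend. Next row=LF[8]=10
  step 9: row=10, L[10]='c', prepend. Next row=LF[10]=5
  step 10: row=5, L[5]='c', prepend. Next row=LF[5]=4
  step 11: row=4, L[4]='f', prepend. Next row=LF[4]=9
Reversed output: fccfeFaeCe$

Answer: fccfeFaeCe$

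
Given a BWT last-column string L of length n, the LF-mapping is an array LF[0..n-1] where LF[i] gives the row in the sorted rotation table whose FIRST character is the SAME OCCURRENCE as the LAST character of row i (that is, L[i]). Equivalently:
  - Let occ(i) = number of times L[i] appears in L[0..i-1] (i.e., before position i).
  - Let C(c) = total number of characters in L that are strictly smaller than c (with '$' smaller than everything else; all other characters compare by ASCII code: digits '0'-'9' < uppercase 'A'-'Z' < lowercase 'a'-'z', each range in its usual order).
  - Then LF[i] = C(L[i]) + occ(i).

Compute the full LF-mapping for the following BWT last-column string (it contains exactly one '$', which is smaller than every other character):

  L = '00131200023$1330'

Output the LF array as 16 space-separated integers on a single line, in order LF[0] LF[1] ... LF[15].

Char counts: '$':1, '0':6, '1':3, '2':2, '3':4
C (first-col start): C('$')=0, C('0')=1, C('1')=7, C('2')=10, C('3')=12
L[0]='0': occ=0, LF[0]=C('0')+0=1+0=1
L[1]='0': occ=1, LF[1]=C('0')+1=1+1=2
L[2]='1': occ=0, LF[2]=C('1')+0=7+0=7
L[3]='3': occ=0, LF[3]=C('3')+0=12+0=12
L[4]='1': occ=1, LF[4]=C('1')+1=7+1=8
L[5]='2': occ=0, LF[5]=C('2')+0=10+0=10
L[6]='0': occ=2, LF[6]=C('0')+2=1+2=3
L[7]='0': occ=3, LF[7]=C('0')+3=1+3=4
L[8]='0': occ=4, LF[8]=C('0')+4=1+4=5
L[9]='2': occ=1, LF[9]=C('2')+1=10+1=11
L[10]='3': occ=1, LF[10]=C('3')+1=12+1=13
L[11]='$': occ=0, LF[11]=C('$')+0=0+0=0
L[12]='1': occ=2, LF[12]=C('1')+2=7+2=9
L[13]='3': occ=2, LF[13]=C('3')+2=12+2=14
L[14]='3': occ=3, LF[14]=C('3')+3=12+3=15
L[15]='0': occ=5, LF[15]=C('0')+5=1+5=6

Answer: 1 2 7 12 8 10 3 4 5 11 13 0 9 14 15 6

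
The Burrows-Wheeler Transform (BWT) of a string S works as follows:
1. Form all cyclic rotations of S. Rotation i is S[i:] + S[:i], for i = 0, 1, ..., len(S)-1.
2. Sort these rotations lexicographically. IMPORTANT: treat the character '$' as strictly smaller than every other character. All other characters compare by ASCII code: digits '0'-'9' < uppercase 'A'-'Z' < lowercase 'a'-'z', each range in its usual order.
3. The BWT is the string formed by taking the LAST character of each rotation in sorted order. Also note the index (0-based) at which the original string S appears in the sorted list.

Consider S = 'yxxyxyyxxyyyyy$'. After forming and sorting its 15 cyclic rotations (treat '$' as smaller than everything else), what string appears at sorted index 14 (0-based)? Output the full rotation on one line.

Answer: yyyyy$yxxyxyyxx

Derivation:
All 15 rotations (rotation i = S[i:]+S[:i]):
  rot[0] = yxxyxyyxxyyyyy$
  rot[1] = xxyxyyxxyyyyy$y
  rot[2] = xyxyyxxyyyyy$yx
  rot[3] = yxyyxxyyyyy$yxx
  rot[4] = xyyxxyyyyy$yxxy
  rot[5] = yyxxyyyyy$yxxyx
  rot[6] = yxxyyyyy$yxxyxy
  rot[7] = xxyyyyy$yxxyxyy
  rot[8] = xyyyyy$yxxyxyyx
  rot[9] = yyyyy$yxxyxyyxx
  rot[10] = yyyy$yxxyxyyxxy
  rot[11] = yyy$yxxyxyyxxyy
  rot[12] = yy$yxxyxyyxxyyy
  rot[13] = y$yxxyxyyxxyyyy
  rot[14] = $yxxyxyyxxyyyyy
Sorted (with $ < everything):
  sorted[0] = $yxxyxyyxxyyyyy
  sorted[1] = xxyxyyxxyyyyy$y
  sorted[2] = xxyyyyy$yxxyxyy
  sorted[3] = xyxyyxxyyyyy$yx
  sorted[4] = xyyxxyyyyy$yxxy
  sorted[5] = xyyyyy$yxxyxyyx
  sorted[6] = y$yxxyxyyxxyyyy
  sorted[7] = yxxyxyyxxyyyyy$
  sorted[8] = yxxyyyyy$yxxyxy
  sorted[9] = yxyyxxyyyyy$yxx
  sorted[10] = yy$yxxyxyyxxyyy
  sorted[11] = yyxxyyyyy$yxxyx
  sorted[12] = yyy$yxxyxyyxxyy
  sorted[13] = yyyy$yxxyxyyxxy
  sorted[14] = yyyyy$yxxyxyyxx
sorted[14] = yyyyy$yxxyxyyxx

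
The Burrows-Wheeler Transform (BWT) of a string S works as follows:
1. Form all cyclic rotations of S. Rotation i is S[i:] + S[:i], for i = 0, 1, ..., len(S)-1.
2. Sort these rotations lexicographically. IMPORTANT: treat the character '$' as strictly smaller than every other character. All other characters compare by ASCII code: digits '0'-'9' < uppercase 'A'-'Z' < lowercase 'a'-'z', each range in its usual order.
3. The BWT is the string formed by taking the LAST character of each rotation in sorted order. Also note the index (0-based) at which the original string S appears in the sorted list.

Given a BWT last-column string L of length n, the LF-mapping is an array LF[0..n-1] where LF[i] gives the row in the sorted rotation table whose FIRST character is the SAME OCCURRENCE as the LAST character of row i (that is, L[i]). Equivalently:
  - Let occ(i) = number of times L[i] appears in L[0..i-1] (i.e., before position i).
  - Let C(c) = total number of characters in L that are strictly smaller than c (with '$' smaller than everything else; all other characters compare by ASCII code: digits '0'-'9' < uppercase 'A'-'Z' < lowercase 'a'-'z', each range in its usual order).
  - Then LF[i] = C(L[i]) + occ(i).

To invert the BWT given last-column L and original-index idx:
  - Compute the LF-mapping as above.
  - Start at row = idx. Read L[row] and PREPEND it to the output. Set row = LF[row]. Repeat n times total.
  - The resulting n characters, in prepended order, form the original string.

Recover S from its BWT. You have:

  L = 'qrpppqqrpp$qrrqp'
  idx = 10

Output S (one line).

Answer: qqrrppppqpqprrq$

Derivation:
LF mapping: 7 12 1 2 3 8 9 13 4 5 0 10 14 15 11 6
Walk LF starting at row 10, prepending L[row]:
  step 1: row=10, L[10]='$', prepend. Next row=LF[10]=0
  step 2: row=0, L[0]='q', prepend. Next row=LF[0]=7
  step 3: row=7, L[7]='r', prepend. Next row=LF[7]=13
  step 4: row=13, L[13]='r', prepend. Next row=LF[13]=15
  step 5: row=15, L[15]='p', prepend. Next row=LF[15]=6
  step 6: row=6, L[6]='q', prepend. Next row=LF[6]=9
  step 7: row=9, L[9]='p', prepend. Next row=LF[9]=5
  step 8: row=5, L[5]='q', prepend. Next row=LF[5]=8
  step 9: row=8, L[8]='p', prepend. Next row=LF[8]=4
  step 10: row=4, L[4]='p', prepend. Next row=LF[4]=3
  step 11: row=3, L[3]='p', prepend. Next row=LF[3]=2
  step 12: row=2, L[2]='p', prepend. Next row=LF[2]=1
  step 13: row=1, L[1]='r', prepend. Next row=LF[1]=12
  step 14: row=12, L[12]='r', prepend. Next row=LF[12]=14
  step 15: row=14, L[14]='q', prepend. Next row=LF[14]=11
  step 16: row=11, L[11]='q', prepend. Next row=LF[11]=10
Reversed output: qqrrppppqpqprrq$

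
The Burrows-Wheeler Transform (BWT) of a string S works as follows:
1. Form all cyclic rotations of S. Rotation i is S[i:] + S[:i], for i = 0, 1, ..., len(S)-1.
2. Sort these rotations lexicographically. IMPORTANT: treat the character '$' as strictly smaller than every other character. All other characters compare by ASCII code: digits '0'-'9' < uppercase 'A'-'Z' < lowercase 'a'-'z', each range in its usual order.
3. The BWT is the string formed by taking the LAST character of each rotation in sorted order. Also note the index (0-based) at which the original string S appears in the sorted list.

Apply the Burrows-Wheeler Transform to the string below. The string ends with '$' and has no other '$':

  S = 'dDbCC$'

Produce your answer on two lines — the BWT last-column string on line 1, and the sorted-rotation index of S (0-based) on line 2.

All 6 rotations (rotation i = S[i:]+S[:i]):
  rot[0] = dDbCC$
  rot[1] = DbCC$d
  rot[2] = bCC$dD
  rot[3] = CC$dDb
  rot[4] = C$dDbC
  rot[5] = $dDbCC
Sorted (with $ < everything):
  sorted[0] = $dDbCC  (last char: 'C')
  sorted[1] = C$dDbC  (last char: 'C')
  sorted[2] = CC$dDb  (last char: 'b')
  sorted[3] = DbCC$d  (last char: 'd')
  sorted[4] = bCC$dD  (last char: 'D')
  sorted[5] = dDbCC$  (last char: '$')
Last column: CCbdD$
Original string S is at sorted index 5

Answer: CCbdD$
5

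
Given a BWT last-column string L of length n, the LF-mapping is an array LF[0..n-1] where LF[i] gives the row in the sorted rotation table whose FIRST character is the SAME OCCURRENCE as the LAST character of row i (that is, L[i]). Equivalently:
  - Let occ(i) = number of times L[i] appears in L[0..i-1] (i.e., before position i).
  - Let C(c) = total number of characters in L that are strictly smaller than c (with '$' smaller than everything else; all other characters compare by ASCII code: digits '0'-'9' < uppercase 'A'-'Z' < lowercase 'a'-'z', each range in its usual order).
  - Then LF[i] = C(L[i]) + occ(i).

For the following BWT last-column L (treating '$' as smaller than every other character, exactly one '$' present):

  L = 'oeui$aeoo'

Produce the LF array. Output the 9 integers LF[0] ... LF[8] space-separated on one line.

Char counts: '$':1, 'a':1, 'e':2, 'i':1, 'o':3, 'u':1
C (first-col start): C('$')=0, C('a')=1, C('e')=2, C('i')=4, C('o')=5, C('u')=8
L[0]='o': occ=0, LF[0]=C('o')+0=5+0=5
L[1]='e': occ=0, LF[1]=C('e')+0=2+0=2
L[2]='u': occ=0, LF[2]=C('u')+0=8+0=8
L[3]='i': occ=0, LF[3]=C('i')+0=4+0=4
L[4]='$': occ=0, LF[4]=C('$')+0=0+0=0
L[5]='a': occ=0, LF[5]=C('a')+0=1+0=1
L[6]='e': occ=1, LF[6]=C('e')+1=2+1=3
L[7]='o': occ=1, LF[7]=C('o')+1=5+1=6
L[8]='o': occ=2, LF[8]=C('o')+2=5+2=7

Answer: 5 2 8 4 0 1 3 6 7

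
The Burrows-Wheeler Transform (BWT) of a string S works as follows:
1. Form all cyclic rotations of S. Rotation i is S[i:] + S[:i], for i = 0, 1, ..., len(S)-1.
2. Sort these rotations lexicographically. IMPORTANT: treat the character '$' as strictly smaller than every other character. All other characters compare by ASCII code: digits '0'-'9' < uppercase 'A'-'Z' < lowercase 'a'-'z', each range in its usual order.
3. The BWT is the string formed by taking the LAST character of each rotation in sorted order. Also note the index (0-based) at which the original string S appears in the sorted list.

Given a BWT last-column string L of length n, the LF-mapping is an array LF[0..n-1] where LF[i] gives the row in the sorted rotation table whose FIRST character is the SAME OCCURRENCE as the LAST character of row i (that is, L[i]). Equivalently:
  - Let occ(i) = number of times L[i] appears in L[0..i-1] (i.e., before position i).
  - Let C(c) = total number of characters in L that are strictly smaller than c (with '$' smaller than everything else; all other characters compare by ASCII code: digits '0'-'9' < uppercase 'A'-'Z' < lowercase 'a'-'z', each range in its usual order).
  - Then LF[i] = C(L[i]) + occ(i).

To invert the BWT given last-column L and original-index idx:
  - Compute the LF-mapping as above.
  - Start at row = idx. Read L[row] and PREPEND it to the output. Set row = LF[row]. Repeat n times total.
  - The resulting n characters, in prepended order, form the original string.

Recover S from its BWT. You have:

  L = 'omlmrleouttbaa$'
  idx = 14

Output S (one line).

LF mapping: 9 7 5 8 11 6 4 10 14 12 13 3 1 2 0
Walk LF starting at row 14, prepending L[row]:
  step 1: row=14, L[14]='$', prepend. Next row=LF[14]=0
  step 2: row=0, L[0]='o', prepend. Next row=LF[0]=9
  step 3: row=9, L[9]='t', prepend. Next row=LF[9]=12
  step 4: row=12, L[12]='a', prepend. Next row=LF[12]=1
  step 5: row=1, L[1]='m', prepend. Next row=LF[1]=7
  step 6: row=7, L[7]='o', prepend. Next row=LF[7]=10
  step 7: row=10, L[10]='t', prepend. Next row=LF[10]=13
  step 8: row=13, L[13]='a', prepend. Next row=LF[13]=2
  step 9: row=2, L[2]='l', prepend. Next row=LF[2]=5
  step 10: row=5, L[5]='l', prepend. Next row=LF[5]=6
  step 11: row=6, L[6]='e', prepend. Next row=LF[6]=4
  step 12: row=4, L[4]='r', prepend. Next row=LF[4]=11
  step 13: row=11, L[11]='b', prepend. Next row=LF[11]=3
  step 14: row=3, L[3]='m', prepend. Next row=LF[3]=8
  step 15: row=8, L[8]='u', prepend. Next row=LF[8]=14
Reversed output: umbrellatomato$

Answer: umbrellatomato$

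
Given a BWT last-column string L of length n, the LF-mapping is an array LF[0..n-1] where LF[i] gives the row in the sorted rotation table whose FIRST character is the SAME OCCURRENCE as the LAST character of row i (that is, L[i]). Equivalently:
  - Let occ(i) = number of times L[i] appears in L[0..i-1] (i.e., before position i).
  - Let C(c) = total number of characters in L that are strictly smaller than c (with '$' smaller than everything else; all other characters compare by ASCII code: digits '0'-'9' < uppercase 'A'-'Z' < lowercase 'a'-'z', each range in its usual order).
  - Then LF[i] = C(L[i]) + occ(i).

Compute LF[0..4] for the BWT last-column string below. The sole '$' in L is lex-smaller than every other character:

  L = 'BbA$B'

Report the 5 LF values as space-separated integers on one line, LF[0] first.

Char counts: '$':1, 'A':1, 'B':2, 'b':1
C (first-col start): C('$')=0, C('A')=1, C('B')=2, C('b')=4
L[0]='B': occ=0, LF[0]=C('B')+0=2+0=2
L[1]='b': occ=0, LF[1]=C('b')+0=4+0=4
L[2]='A': occ=0, LF[2]=C('A')+0=1+0=1
L[3]='$': occ=0, LF[3]=C('$')+0=0+0=0
L[4]='B': occ=1, LF[4]=C('B')+1=2+1=3

Answer: 2 4 1 0 3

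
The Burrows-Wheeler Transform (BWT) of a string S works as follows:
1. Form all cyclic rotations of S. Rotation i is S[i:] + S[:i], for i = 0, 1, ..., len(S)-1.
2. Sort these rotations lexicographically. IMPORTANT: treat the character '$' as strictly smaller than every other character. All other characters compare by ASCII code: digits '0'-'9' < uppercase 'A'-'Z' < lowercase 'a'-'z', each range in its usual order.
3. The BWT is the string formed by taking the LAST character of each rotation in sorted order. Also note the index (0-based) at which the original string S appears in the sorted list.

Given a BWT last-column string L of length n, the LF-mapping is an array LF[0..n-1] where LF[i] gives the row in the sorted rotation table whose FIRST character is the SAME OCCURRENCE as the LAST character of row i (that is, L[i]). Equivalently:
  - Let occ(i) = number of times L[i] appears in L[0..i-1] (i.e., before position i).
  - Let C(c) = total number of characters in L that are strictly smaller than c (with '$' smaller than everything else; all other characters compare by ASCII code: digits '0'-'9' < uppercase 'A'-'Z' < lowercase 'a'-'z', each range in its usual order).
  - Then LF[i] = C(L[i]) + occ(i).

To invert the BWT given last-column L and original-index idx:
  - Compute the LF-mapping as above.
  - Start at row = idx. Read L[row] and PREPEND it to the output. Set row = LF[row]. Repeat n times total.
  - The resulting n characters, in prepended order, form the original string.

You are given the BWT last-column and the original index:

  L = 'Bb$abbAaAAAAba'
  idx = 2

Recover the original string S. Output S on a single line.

Answer: AaaAabbAbAbAB$

Derivation:
LF mapping: 6 10 0 7 11 12 1 8 2 3 4 5 13 9
Walk LF starting at row 2, prepending L[row]:
  step 1: row=2, L[2]='$', prepend. Next row=LF[2]=0
  step 2: row=0, L[0]='B', prepend. Next row=LF[0]=6
  step 3: row=6, L[6]='A', prepend. Next row=LF[6]=1
  step 4: row=1, L[1]='b', prepend. Next row=LF[1]=10
  step 5: row=10, L[10]='A', prepend. Next row=LF[10]=4
  step 6: row=4, L[4]='b', prepend. Next row=LF[4]=11
  step 7: row=11, L[11]='A', prepend. Next row=LF[11]=5
  step 8: row=5, L[5]='b', prepend. Next row=LF[5]=12
  step 9: row=12, L[12]='b', prepend. Next row=LF[12]=13
  step 10: row=13, L[13]='a', prepend. Next row=LF[13]=9
  step 11: row=9, L[9]='A', prepend. Next row=LF[9]=3
  step 12: row=3, L[3]='a', prepend. Next row=LF[3]=7
  step 13: row=7, L[7]='a', prepend. Next row=LF[7]=8
  step 14: row=8, L[8]='A', prepend. Next row=LF[8]=2
Reversed output: AaaAabbAbAbAB$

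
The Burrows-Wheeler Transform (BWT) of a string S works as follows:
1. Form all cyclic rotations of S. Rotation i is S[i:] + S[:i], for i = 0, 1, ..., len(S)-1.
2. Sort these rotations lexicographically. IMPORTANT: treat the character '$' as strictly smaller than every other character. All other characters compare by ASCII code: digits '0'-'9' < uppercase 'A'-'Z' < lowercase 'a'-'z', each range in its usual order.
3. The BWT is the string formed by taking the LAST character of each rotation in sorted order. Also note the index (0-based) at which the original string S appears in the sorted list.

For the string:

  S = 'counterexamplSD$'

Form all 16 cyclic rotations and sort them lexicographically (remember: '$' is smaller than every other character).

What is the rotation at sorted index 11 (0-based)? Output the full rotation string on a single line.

Answer: plSD$counterexam

Derivation:
All 16 rotations (rotation i = S[i:]+S[:i]):
  rot[0] = counterexamplSD$
  rot[1] = ounterexamplSD$c
  rot[2] = unterexamplSD$co
  rot[3] = nterexamplSD$cou
  rot[4] = terexamplSD$coun
  rot[5] = erexamplSD$count
  rot[6] = rexamplSD$counte
  rot[7] = examplSD$counter
  rot[8] = xamplSD$countere
  rot[9] = amplSD$counterex
  rot[10] = mplSD$counterexa
  rot[11] = plSD$counterexam
  rot[12] = lSD$counterexamp
  rot[13] = SD$counterexampl
  rot[14] = D$counterexamplS
  rot[15] = $counterexamplSD
Sorted (with $ < everything):
  sorted[0] = $counterexamplSD
  sorted[1] = D$counterexamplS
  sorted[2] = SD$counterexampl
  sorted[3] = amplSD$counterex
  sorted[4] = counterexamplSD$
  sorted[5] = erexamplSD$count
  sorted[6] = examplSD$counter
  sorted[7] = lSD$counterexamp
  sorted[8] = mplSD$counterexa
  sorted[9] = nterexamplSD$cou
  sorted[10] = ounterexamplSD$c
  sorted[11] = plSD$counterexam
  sorted[12] = rexamplSD$counte
  sorted[13] = terexamplSD$coun
  sorted[14] = unterexamplSD$co
  sorted[15] = xamplSD$countere
sorted[11] = plSD$counterexam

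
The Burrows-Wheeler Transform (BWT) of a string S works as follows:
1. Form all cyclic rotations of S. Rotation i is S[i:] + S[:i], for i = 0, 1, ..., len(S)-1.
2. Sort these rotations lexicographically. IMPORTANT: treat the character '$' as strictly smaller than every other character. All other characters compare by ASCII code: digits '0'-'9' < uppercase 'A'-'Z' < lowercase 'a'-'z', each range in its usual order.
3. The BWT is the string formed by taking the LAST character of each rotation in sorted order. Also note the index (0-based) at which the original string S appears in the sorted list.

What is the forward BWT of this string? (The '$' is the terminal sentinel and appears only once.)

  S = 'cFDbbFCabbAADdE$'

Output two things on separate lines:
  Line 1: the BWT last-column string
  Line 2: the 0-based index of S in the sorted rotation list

Answer: EbAFFAdbcCbbaD$D
14

Derivation:
All 16 rotations (rotation i = S[i:]+S[:i]):
  rot[0] = cFDbbFCabbAADdE$
  rot[1] = FDbbFCabbAADdE$c
  rot[2] = DbbFCabbAADdE$cF
  rot[3] = bbFCabbAADdE$cFD
  rot[4] = bFCabbAADdE$cFDb
  rot[5] = FCabbAADdE$cFDbb
  rot[6] = CabbAADdE$cFDbbF
  rot[7] = abbAADdE$cFDbbFC
  rot[8] = bbAADdE$cFDbbFCa
  rot[9] = bAADdE$cFDbbFCab
  rot[10] = AADdE$cFDbbFCabb
  rot[11] = ADdE$cFDbbFCabbA
  rot[12] = DdE$cFDbbFCabbAA
  rot[13] = dE$cFDbbFCabbAAD
  rot[14] = E$cFDbbFCabbAADd
  rot[15] = $cFDbbFCabbAADdE
Sorted (with $ < everything):
  sorted[0] = $cFDbbFCabbAADdE  (last char: 'E')
  sorted[1] = AADdE$cFDbbFCabb  (last char: 'b')
  sorted[2] = ADdE$cFDbbFCabbA  (last char: 'A')
  sorted[3] = CabbAADdE$cFDbbF  (last char: 'F')
  sorted[4] = DbbFCabbAADdE$cF  (last char: 'F')
  sorted[5] = DdE$cFDbbFCabbAA  (last char: 'A')
  sorted[6] = E$cFDbbFCabbAADd  (last char: 'd')
  sorted[7] = FCabbAADdE$cFDbb  (last char: 'b')
  sorted[8] = FDbbFCabbAADdE$c  (last char: 'c')
  sorted[9] = abbAADdE$cFDbbFC  (last char: 'C')
  sorted[10] = bAADdE$cFDbbFCab  (last char: 'b')
  sorted[11] = bFCabbAADdE$cFDb  (last char: 'b')
  sorted[12] = bbAADdE$cFDbbFCa  (last char: 'a')
  sorted[13] = bbFCabbAADdE$cFD  (last char: 'D')
  sorted[14] = cFDbbFCabbAADdE$  (last char: '$')
  sorted[15] = dE$cFDbbFCabbAAD  (last char: 'D')
Last column: EbAFFAdbcCbbaD$D
Original string S is at sorted index 14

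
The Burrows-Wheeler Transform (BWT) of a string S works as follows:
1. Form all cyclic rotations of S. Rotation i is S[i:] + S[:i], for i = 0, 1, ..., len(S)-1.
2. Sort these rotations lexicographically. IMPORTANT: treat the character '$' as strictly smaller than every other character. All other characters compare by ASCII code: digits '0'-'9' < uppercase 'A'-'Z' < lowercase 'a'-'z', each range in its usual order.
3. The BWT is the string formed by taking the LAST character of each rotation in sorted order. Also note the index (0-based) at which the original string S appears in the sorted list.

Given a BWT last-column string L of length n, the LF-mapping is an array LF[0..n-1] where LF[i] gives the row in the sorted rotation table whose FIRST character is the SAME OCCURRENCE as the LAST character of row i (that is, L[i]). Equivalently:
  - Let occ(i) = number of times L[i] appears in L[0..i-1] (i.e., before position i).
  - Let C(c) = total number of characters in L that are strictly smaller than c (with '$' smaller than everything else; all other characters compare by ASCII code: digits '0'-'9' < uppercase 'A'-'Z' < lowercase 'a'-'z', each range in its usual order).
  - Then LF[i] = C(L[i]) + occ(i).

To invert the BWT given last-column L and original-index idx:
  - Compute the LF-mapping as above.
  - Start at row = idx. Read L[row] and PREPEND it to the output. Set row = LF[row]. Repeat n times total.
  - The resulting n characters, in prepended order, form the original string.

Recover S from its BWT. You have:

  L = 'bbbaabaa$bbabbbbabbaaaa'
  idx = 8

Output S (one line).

LF mapping: 11 12 13 1 2 14 3 4 0 15 16 5 17 18 19 20 6 21 22 7 8 9 10
Walk LF starting at row 8, prepending L[row]:
  step 1: row=8, L[8]='$', prepend. Next row=LF[8]=0
  step 2: row=0, L[0]='b', prepend. Next row=LF[0]=11
  step 3: row=11, L[11]='a', prepend. Next row=LF[11]=5
  step 4: row=5, L[5]='b', prepend. Next row=LF[5]=14
  step 5: row=14, L[14]='b', prepend. Next row=LF[14]=19
  step 6: row=19, L[19]='a', prepend. Next row=LF[19]=7
  step 7: row=7, L[7]='a', prepend. Next row=LF[7]=4
  step 8: row=4, L[4]='a', prepend. Next row=LF[4]=2
  step 9: row=2, L[2]='b', prepend. Next row=LF[2]=13
  step 10: row=13, L[13]='b', prepend. Next row=LF[13]=18
  step 11: row=18, L[18]='b', prepend. Next row=LF[18]=22
  step 12: row=22, L[22]='a', prepend. Next row=LF[22]=10
  step 13: row=10, L[10]='b', prepend. Next row=LF[10]=16
  step 14: row=16, L[16]='a', prepend. Next row=LF[16]=6
  step 15: row=6, L[6]='a', prepend. Next row=LF[6]=3
  step 16: row=3, L[3]='a', prepend. Next row=LF[3]=1
  step 17: row=1, L[1]='b', prepend. Next row=LF[1]=12
  step 18: row=12, L[12]='b', prepend. Next row=LF[12]=17
  step 19: row=17, L[17]='b', prepend. Next row=LF[17]=21
  step 20: row=21, L[21]='a', prepend. Next row=LF[21]=9
  step 21: row=9, L[9]='b', prepend. Next row=LF[9]=15
  step 22: row=15, L[15]='b', prepend. Next row=LF[15]=20
  step 23: row=20, L[20]='a', prepend. Next row=LF[20]=8
Reversed output: abbabbbaaababbbaaabbab$

Answer: abbabbbaaababbbaaabbab$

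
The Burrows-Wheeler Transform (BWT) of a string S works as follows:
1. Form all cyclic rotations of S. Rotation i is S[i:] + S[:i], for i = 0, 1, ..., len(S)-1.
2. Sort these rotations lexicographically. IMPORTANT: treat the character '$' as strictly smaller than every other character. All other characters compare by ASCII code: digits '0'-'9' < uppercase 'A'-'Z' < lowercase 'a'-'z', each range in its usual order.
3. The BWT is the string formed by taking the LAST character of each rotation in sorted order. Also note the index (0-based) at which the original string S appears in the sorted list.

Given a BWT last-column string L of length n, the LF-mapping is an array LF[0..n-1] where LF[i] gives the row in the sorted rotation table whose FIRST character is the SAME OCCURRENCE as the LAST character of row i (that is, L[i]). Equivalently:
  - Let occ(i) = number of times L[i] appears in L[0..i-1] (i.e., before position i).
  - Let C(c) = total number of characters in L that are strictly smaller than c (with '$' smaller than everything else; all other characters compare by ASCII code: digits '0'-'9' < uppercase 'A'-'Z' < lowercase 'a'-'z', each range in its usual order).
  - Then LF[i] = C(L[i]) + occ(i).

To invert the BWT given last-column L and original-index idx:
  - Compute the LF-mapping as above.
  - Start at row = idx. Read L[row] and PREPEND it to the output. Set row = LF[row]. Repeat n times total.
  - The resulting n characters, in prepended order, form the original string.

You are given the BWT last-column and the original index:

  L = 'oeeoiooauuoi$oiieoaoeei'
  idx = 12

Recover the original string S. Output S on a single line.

Answer: iuiioeoeoooioeaeuieaoo$

Derivation:
LF mapping: 13 3 4 14 8 15 16 1 21 22 17 9 0 18 10 11 5 19 2 20 6 7 12
Walk LF starting at row 12, prepending L[row]:
  step 1: row=12, L[12]='$', prepend. Next row=LF[12]=0
  step 2: row=0, L[0]='o', prepend. Next row=LF[0]=13
  step 3: row=13, L[13]='o', prepend. Next row=LF[13]=18
  step 4: row=18, L[18]='a', prepend. Next row=LF[18]=2
  step 5: row=2, L[2]='e', prepend. Next row=LF[2]=4
  step 6: row=4, L[4]='i', prepend. Next row=LF[4]=8
  step 7: row=8, L[8]='u', prepend. Next row=LF[8]=21
  step 8: row=21, L[21]='e', prepend. Next row=LF[21]=7
  step 9: row=7, L[7]='a', prepend. Next row=LF[7]=1
  step 10: row=1, L[1]='e', prepend. Next row=LF[1]=3
  step 11: row=3, L[3]='o', prepend. Next row=LF[3]=14
  step 12: row=14, L[14]='i', prepend. Next row=LF[14]=10
  step 13: row=10, L[10]='o', prepend. Next row=LF[10]=17
  step 14: row=17, L[17]='o', prepend. Next row=LF[17]=19
  step 15: row=19, L[19]='o', prepend. Next row=LF[19]=20
  step 16: row=20, L[20]='e', prepend. Next row=LF[20]=6
  step 17: row=6, L[6]='o', prepend. Next row=LF[6]=16
  step 18: row=16, L[16]='e', prepend. Next row=LF[16]=5
  step 19: row=5, L[5]='o', prepend. Next row=LF[5]=15
  step 20: row=15, L[15]='i', prepend. Next row=LF[15]=11
  step 21: row=11, L[11]='i', prepend. Next row=LF[11]=9
  step 22: row=9, L[9]='u', prepend. Next row=LF[9]=22
  step 23: row=22, L[22]='i', prepend. Next row=LF[22]=12
Reversed output: iuiioeoeoooioeaeuieaoo$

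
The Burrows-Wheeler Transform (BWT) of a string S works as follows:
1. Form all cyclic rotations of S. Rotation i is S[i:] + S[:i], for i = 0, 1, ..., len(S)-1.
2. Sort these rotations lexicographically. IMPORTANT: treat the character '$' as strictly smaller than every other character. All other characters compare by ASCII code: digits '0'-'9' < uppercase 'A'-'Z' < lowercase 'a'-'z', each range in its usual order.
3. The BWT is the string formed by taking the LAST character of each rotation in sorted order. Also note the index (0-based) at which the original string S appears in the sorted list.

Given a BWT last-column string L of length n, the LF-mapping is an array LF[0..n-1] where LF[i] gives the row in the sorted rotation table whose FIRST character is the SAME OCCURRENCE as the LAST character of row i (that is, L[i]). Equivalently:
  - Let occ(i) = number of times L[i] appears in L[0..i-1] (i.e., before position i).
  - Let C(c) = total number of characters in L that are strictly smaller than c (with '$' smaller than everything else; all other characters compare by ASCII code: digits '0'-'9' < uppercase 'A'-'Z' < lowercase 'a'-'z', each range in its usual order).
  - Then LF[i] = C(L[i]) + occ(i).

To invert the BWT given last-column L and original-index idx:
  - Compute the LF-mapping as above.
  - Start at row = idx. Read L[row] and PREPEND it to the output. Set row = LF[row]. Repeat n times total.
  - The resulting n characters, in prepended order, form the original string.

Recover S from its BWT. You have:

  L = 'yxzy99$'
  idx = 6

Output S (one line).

LF mapping: 4 3 6 5 1 2 0
Walk LF starting at row 6, prepending L[row]:
  step 1: row=6, L[6]='$', prepend. Next row=LF[6]=0
  step 2: row=0, L[0]='y', prepend. Next row=LF[0]=4
  step 3: row=4, L[4]='9', prepend. Next row=LF[4]=1
  step 4: row=1, L[1]='x', prepend. Next row=LF[1]=3
  step 5: row=3, L[3]='y', prepend. Next row=LF[3]=5
  step 6: row=5, L[5]='9', prepend. Next row=LF[5]=2
  step 7: row=2, L[2]='z', prepend. Next row=LF[2]=6
Reversed output: z9yx9y$

Answer: z9yx9y$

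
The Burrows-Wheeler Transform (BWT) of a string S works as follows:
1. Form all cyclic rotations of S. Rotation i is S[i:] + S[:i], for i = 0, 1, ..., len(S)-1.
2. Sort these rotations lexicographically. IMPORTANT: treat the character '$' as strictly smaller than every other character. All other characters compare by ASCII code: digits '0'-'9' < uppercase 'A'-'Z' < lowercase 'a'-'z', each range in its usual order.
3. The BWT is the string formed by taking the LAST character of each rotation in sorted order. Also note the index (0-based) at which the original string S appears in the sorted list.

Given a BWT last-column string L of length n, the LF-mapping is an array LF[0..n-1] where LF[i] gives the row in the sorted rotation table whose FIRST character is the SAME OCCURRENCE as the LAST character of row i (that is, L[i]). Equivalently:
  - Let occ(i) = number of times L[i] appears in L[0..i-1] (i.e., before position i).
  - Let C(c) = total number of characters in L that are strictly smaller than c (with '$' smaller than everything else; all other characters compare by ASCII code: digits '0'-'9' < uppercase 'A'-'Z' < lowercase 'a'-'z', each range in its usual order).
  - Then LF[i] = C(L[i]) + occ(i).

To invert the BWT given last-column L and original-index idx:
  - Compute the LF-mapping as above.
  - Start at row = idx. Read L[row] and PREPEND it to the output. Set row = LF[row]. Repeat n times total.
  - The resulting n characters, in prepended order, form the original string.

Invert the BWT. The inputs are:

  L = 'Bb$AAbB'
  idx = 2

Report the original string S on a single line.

LF mapping: 3 5 0 1 2 6 4
Walk LF starting at row 2, prepending L[row]:
  step 1: row=2, L[2]='$', prepend. Next row=LF[2]=0
  step 2: row=0, L[0]='B', prepend. Next row=LF[0]=3
  step 3: row=3, L[3]='A', prepend. Next row=LF[3]=1
  step 4: row=1, L[1]='b', prepend. Next row=LF[1]=5
  step 5: row=5, L[5]='b', prepend. Next row=LF[5]=6
  step 6: row=6, L[6]='B', prepend. Next row=LF[6]=4
  step 7: row=4, L[4]='A', prepend. Next row=LF[4]=2
Reversed output: ABbbAB$

Answer: ABbbAB$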